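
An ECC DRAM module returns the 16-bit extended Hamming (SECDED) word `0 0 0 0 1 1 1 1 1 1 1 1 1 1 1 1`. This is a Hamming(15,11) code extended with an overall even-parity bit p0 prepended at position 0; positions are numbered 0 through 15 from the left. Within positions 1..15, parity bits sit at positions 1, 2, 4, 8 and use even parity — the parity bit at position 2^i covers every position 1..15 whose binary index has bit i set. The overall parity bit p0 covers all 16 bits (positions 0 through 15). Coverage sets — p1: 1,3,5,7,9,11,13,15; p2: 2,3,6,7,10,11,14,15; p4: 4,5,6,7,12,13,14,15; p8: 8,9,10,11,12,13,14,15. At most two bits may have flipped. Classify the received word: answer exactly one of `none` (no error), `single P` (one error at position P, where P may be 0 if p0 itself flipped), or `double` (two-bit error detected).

none

s1: b1⊕b3⊕b5⊕b7⊕b9⊕b11⊕b13⊕b15 = 0⊕0⊕1⊕1⊕1⊕1⊕1⊕1 = 0
s2: b2⊕b3⊕b6⊕b7⊕b10⊕b11⊕b14⊕b15 = 0⊕0⊕1⊕1⊕1⊕1⊕1⊕1 = 0
s4: b4⊕b5⊕b6⊕b7⊕b12⊕b13⊕b14⊕b15 = 1⊕1⊕1⊕1⊕1⊕1⊕1⊕1 = 0
s8: b8⊕b9⊕b10⊕b11⊕b12⊕b13⊕b14⊕b15 = 1⊕1⊕1⊕1⊕1⊕1⊕1⊕1 = 0
Syndrome (s8...s1) = 0000 → position 0 (no error).
Overall parity (XOR of all 16 bits, including p0): 0⊕0⊕0⊕0⊕1⊕1⊕1⊕1⊕1⊕1⊕1⊕1⊕1⊕1⊕1⊕1 = 0
Overall=0, syndrome position=0 → no error.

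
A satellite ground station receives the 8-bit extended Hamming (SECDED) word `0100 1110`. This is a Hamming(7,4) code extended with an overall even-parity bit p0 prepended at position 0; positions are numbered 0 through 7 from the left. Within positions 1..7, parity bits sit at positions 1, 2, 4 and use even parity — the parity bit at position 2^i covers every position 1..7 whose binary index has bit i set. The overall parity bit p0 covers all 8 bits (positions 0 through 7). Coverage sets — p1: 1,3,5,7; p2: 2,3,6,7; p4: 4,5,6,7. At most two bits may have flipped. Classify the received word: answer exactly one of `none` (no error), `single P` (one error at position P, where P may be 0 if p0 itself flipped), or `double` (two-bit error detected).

s1: b1⊕b3⊕b5⊕b7 = 1⊕0⊕1⊕0 = 0
s2: b2⊕b3⊕b6⊕b7 = 0⊕0⊕1⊕0 = 1
s4: b4⊕b5⊕b6⊕b7 = 1⊕1⊕1⊕0 = 1
Syndrome (s4...s1) = 110 → position 6.
Overall parity (XOR of all 8 bits, including p0): 0⊕1⊕0⊕0⊕1⊕1⊕1⊕0 = 0
Overall=0, syndrome position=6 → double-bit error detected (uncorrectable).

double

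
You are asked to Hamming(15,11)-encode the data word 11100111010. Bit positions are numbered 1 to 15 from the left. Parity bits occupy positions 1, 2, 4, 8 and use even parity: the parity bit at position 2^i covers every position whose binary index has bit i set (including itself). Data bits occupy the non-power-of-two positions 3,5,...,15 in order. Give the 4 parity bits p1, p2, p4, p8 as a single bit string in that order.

Place data bits at non-power-of-two positions: b3=1, b5=1, b6=1, b7=0, b9=0, b10=1, b11=1, b12=1, b13=0, b14=1, b15=0.
p1 = XOR of data positions {3,5,7,9,11,13,15} = 1⊕1⊕0⊕0⊕1⊕0⊕0 = 1
p2 = XOR of data positions {3,6,7,10,11,14,15} = 1⊕1⊕0⊕1⊕1⊕1⊕0 = 1
p4 = XOR of data positions {5,6,7,12,13,14,15} = 1⊕1⊕0⊕1⊕0⊕1⊕0 = 0
p8 = XOR of data positions {9,10,11,12,13,14,15} = 0⊕1⊕1⊕1⊕0⊕1⊕0 = 0
Parity bits p1,p2,p4,p8 = 1100

1100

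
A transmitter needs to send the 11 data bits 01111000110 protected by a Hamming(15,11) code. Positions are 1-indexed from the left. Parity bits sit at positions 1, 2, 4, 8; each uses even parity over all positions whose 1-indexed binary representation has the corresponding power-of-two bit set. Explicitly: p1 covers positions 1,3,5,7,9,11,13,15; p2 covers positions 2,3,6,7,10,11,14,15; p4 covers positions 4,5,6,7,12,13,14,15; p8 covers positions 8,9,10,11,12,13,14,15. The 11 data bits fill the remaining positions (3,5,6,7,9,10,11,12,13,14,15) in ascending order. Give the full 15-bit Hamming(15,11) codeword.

Place data bits at non-power-of-two positions: b3=0, b5=1, b6=1, b7=1, b9=1, b10=0, b11=0, b12=0, b13=1, b14=1, b15=0.
p1 = XOR of data positions {3,5,7,9,11,13,15} = 0⊕1⊕1⊕1⊕0⊕1⊕0 = 0
p2 = XOR of data positions {3,6,7,10,11,14,15} = 0⊕1⊕1⊕0⊕0⊕1⊕0 = 1
p4 = XOR of data positions {5,6,7,12,13,14,15} = 1⊕1⊕1⊕0⊕1⊕1⊕0 = 1
p8 = XOR of data positions {9,10,11,12,13,14,15} = 1⊕0⊕0⊕0⊕1⊕1⊕0 = 1
Codeword b1..b15 = 010111111000110

010111111000110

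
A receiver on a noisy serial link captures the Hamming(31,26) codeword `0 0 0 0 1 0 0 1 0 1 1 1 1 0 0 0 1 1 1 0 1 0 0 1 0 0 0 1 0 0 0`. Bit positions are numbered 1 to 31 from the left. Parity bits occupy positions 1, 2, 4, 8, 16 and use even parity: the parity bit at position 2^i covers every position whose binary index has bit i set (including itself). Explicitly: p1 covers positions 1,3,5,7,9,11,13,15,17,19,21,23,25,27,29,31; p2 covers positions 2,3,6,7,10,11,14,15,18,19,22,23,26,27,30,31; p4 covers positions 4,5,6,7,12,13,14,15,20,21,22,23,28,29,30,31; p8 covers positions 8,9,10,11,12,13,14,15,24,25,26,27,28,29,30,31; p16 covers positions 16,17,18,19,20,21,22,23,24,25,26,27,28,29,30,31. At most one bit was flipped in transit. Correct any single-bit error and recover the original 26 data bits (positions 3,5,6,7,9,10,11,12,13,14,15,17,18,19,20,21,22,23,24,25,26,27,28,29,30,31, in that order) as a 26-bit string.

s1: b1⊕b3⊕b5⊕b7⊕b9⊕b11⊕b13⊕b15⊕b17⊕b19⊕b21⊕b23⊕b25⊕b27⊕b29⊕b31 = 0⊕0⊕1⊕0⊕0⊕1⊕1⊕0⊕1⊕1⊕1⊕0⊕0⊕0⊕0⊕0 = 0
s2: b2⊕b3⊕b6⊕b7⊕b10⊕b11⊕b14⊕b15⊕b18⊕b19⊕b22⊕b23⊕b26⊕b27⊕b30⊕b31 = 0⊕0⊕0⊕0⊕1⊕1⊕0⊕0⊕1⊕1⊕0⊕0⊕0⊕0⊕0⊕0 = 0
s4: b4⊕b5⊕b6⊕b7⊕b12⊕b13⊕b14⊕b15⊕b20⊕b21⊕b22⊕b23⊕b28⊕b29⊕b30⊕b31 = 0⊕1⊕0⊕0⊕1⊕1⊕0⊕0⊕0⊕1⊕0⊕0⊕1⊕0⊕0⊕0 = 1
s8: b8⊕b9⊕b10⊕b11⊕b12⊕b13⊕b14⊕b15⊕b24⊕b25⊕b26⊕b27⊕b28⊕b29⊕b30⊕b31 = 1⊕0⊕1⊕1⊕1⊕1⊕0⊕0⊕1⊕0⊕0⊕0⊕1⊕0⊕0⊕0 = 1
s16: b16⊕b17⊕b18⊕b19⊕b20⊕b21⊕b22⊕b23⊕b24⊕b25⊕b26⊕b27⊕b28⊕b29⊕b30⊕b31 = 0⊕1⊕1⊕1⊕0⊕1⊕0⊕0⊕1⊕0⊕0⊕0⊕1⊕0⊕0⊕0 = 0
Syndrome (s16...s1) = 01100 → position 12.
Flip bit 12: corrected codeword = 0000100101101000111010010001000
Data bits at positions 3,5,6,7,9,10,11,12,13,14,15,17,18,19,20,21,22,23,24,25,26,27,28,29,30,31: 01000110100111010010001000

01000110100111010010001000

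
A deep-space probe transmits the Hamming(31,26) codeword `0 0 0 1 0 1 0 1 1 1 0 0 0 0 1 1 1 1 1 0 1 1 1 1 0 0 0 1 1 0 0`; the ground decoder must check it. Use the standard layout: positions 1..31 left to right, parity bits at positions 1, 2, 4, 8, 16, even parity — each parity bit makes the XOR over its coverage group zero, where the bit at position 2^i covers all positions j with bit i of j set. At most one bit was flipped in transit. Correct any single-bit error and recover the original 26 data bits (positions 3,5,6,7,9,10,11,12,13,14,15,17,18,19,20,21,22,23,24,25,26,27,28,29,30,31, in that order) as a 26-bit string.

00101110001111011110001100

s1: b1⊕b3⊕b5⊕b7⊕b9⊕b11⊕b13⊕b15⊕b17⊕b19⊕b21⊕b23⊕b25⊕b27⊕b29⊕b31 = 0⊕0⊕0⊕0⊕1⊕0⊕0⊕1⊕1⊕1⊕1⊕1⊕0⊕0⊕1⊕0 = 1
s2: b2⊕b3⊕b6⊕b7⊕b10⊕b11⊕b14⊕b15⊕b18⊕b19⊕b22⊕b23⊕b26⊕b27⊕b30⊕b31 = 0⊕0⊕1⊕0⊕1⊕0⊕0⊕1⊕1⊕1⊕1⊕1⊕0⊕0⊕0⊕0 = 1
s4: b4⊕b5⊕b6⊕b7⊕b12⊕b13⊕b14⊕b15⊕b20⊕b21⊕b22⊕b23⊕b28⊕b29⊕b30⊕b31 = 1⊕0⊕1⊕0⊕0⊕0⊕0⊕1⊕0⊕1⊕1⊕1⊕1⊕1⊕0⊕0 = 0
s8: b8⊕b9⊕b10⊕b11⊕b12⊕b13⊕b14⊕b15⊕b24⊕b25⊕b26⊕b27⊕b28⊕b29⊕b30⊕b31 = 1⊕1⊕1⊕0⊕0⊕0⊕0⊕1⊕1⊕0⊕0⊕0⊕1⊕1⊕0⊕0 = 1
s16: b16⊕b17⊕b18⊕b19⊕b20⊕b21⊕b22⊕b23⊕b24⊕b25⊕b26⊕b27⊕b28⊕b29⊕b30⊕b31 = 1⊕1⊕1⊕1⊕0⊕1⊕1⊕1⊕1⊕0⊕0⊕0⊕1⊕1⊕0⊕0 = 0
Syndrome (s16...s1) = 01011 → position 11.
Flip bit 11: corrected codeword = 0001010111100011111011110001100
Data bits at positions 3,5,6,7,9,10,11,12,13,14,15,17,18,19,20,21,22,23,24,25,26,27,28,29,30,31: 00101110001111011110001100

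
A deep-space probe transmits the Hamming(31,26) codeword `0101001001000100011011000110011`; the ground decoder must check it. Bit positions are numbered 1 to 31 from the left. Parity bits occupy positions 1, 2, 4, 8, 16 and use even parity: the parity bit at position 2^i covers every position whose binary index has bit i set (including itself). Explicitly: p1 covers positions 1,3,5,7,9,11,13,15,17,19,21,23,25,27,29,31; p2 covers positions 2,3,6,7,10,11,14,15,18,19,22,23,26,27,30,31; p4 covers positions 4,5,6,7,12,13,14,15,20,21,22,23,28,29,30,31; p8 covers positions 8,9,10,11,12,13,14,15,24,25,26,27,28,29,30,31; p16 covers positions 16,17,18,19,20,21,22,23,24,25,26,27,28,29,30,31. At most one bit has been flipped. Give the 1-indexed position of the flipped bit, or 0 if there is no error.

7

s1: b1⊕b3⊕b5⊕b7⊕b9⊕b11⊕b13⊕b15⊕b17⊕b19⊕b21⊕b23⊕b25⊕b27⊕b29⊕b31 = 0⊕0⊕0⊕1⊕0⊕0⊕0⊕0⊕0⊕1⊕1⊕0⊕0⊕1⊕0⊕1 = 1
s2: b2⊕b3⊕b6⊕b7⊕b10⊕b11⊕b14⊕b15⊕b18⊕b19⊕b22⊕b23⊕b26⊕b27⊕b30⊕b31 = 1⊕0⊕0⊕1⊕1⊕0⊕1⊕0⊕1⊕1⊕1⊕0⊕1⊕1⊕1⊕1 = 1
s4: b4⊕b5⊕b6⊕b7⊕b12⊕b13⊕b14⊕b15⊕b20⊕b21⊕b22⊕b23⊕b28⊕b29⊕b30⊕b31 = 1⊕0⊕0⊕1⊕0⊕0⊕1⊕0⊕0⊕1⊕1⊕0⊕0⊕0⊕1⊕1 = 1
s8: b8⊕b9⊕b10⊕b11⊕b12⊕b13⊕b14⊕b15⊕b24⊕b25⊕b26⊕b27⊕b28⊕b29⊕b30⊕b31 = 0⊕0⊕1⊕0⊕0⊕0⊕1⊕0⊕0⊕0⊕1⊕1⊕0⊕0⊕1⊕1 = 0
s16: b16⊕b17⊕b18⊕b19⊕b20⊕b21⊕b22⊕b23⊕b24⊕b25⊕b26⊕b27⊕b28⊕b29⊕b30⊕b31 = 0⊕0⊕1⊕1⊕0⊕1⊕1⊕0⊕0⊕0⊕1⊕1⊕0⊕0⊕1⊕1 = 0
Syndrome (s16...s1) = 00111 → position 7.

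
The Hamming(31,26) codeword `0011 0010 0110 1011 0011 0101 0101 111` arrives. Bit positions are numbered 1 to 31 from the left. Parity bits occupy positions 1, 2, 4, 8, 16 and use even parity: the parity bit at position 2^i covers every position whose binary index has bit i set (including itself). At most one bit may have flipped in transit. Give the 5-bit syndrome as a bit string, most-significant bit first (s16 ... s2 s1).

00000

s1: b1⊕b3⊕b5⊕b7⊕b9⊕b11⊕b13⊕b15⊕b17⊕b19⊕b21⊕b23⊕b25⊕b27⊕b29⊕b31 = 0⊕1⊕0⊕1⊕0⊕1⊕1⊕1⊕0⊕1⊕0⊕0⊕0⊕0⊕1⊕1 = 0
s2: b2⊕b3⊕b6⊕b7⊕b10⊕b11⊕b14⊕b15⊕b18⊕b19⊕b22⊕b23⊕b26⊕b27⊕b30⊕b31 = 0⊕1⊕0⊕1⊕1⊕1⊕0⊕1⊕0⊕1⊕1⊕0⊕1⊕0⊕1⊕1 = 0
s4: b4⊕b5⊕b6⊕b7⊕b12⊕b13⊕b14⊕b15⊕b20⊕b21⊕b22⊕b23⊕b28⊕b29⊕b30⊕b31 = 1⊕0⊕0⊕1⊕0⊕1⊕0⊕1⊕1⊕0⊕1⊕0⊕1⊕1⊕1⊕1 = 0
s8: b8⊕b9⊕b10⊕b11⊕b12⊕b13⊕b14⊕b15⊕b24⊕b25⊕b26⊕b27⊕b28⊕b29⊕b30⊕b31 = 0⊕0⊕1⊕1⊕0⊕1⊕0⊕1⊕1⊕0⊕1⊕0⊕1⊕1⊕1⊕1 = 0
s16: b16⊕b17⊕b18⊕b19⊕b20⊕b21⊕b22⊕b23⊕b24⊕b25⊕b26⊕b27⊕b28⊕b29⊕b30⊕b31 = 1⊕0⊕0⊕1⊕1⊕0⊕1⊕0⊕1⊕0⊕1⊕0⊕1⊕1⊕1⊕1 = 0
Syndrome (s16...s1) = 00000 → position 0 (no error).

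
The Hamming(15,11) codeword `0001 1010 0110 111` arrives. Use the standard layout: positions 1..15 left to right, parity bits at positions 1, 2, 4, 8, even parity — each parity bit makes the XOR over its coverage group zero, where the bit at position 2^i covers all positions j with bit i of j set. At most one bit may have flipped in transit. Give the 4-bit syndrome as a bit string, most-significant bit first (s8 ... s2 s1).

1011

s1: b1⊕b3⊕b5⊕b7⊕b9⊕b11⊕b13⊕b15 = 0⊕0⊕1⊕1⊕0⊕1⊕1⊕1 = 1
s2: b2⊕b3⊕b6⊕b7⊕b10⊕b11⊕b14⊕b15 = 0⊕0⊕0⊕1⊕1⊕1⊕1⊕1 = 1
s4: b4⊕b5⊕b6⊕b7⊕b12⊕b13⊕b14⊕b15 = 1⊕1⊕0⊕1⊕0⊕1⊕1⊕1 = 0
s8: b8⊕b9⊕b10⊕b11⊕b12⊕b13⊕b14⊕b15 = 0⊕0⊕1⊕1⊕0⊕1⊕1⊕1 = 1
Syndrome (s8...s1) = 1011 → position 11.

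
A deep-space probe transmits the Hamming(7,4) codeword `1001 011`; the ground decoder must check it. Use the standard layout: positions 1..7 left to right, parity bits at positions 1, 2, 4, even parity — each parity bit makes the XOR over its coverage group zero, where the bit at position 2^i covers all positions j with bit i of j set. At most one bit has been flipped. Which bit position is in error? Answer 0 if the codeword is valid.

4

s1: b1⊕b3⊕b5⊕b7 = 1⊕0⊕0⊕1 = 0
s2: b2⊕b3⊕b6⊕b7 = 0⊕0⊕1⊕1 = 0
s4: b4⊕b5⊕b6⊕b7 = 1⊕0⊕1⊕1 = 1
Syndrome (s4...s1) = 100 → position 4.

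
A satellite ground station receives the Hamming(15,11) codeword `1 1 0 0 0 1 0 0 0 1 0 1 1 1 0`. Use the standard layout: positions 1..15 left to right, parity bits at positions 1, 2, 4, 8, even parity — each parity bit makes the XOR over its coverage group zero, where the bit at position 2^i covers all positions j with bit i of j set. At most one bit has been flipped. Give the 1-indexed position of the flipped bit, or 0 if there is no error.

0

s1: b1⊕b3⊕b5⊕b7⊕b9⊕b11⊕b13⊕b15 = 1⊕0⊕0⊕0⊕0⊕0⊕1⊕0 = 0
s2: b2⊕b3⊕b6⊕b7⊕b10⊕b11⊕b14⊕b15 = 1⊕0⊕1⊕0⊕1⊕0⊕1⊕0 = 0
s4: b4⊕b5⊕b6⊕b7⊕b12⊕b13⊕b14⊕b15 = 0⊕0⊕1⊕0⊕1⊕1⊕1⊕0 = 0
s8: b8⊕b9⊕b10⊕b11⊕b12⊕b13⊕b14⊕b15 = 0⊕0⊕1⊕0⊕1⊕1⊕1⊕0 = 0
Syndrome (s8...s1) = 0000 → position 0 (no error).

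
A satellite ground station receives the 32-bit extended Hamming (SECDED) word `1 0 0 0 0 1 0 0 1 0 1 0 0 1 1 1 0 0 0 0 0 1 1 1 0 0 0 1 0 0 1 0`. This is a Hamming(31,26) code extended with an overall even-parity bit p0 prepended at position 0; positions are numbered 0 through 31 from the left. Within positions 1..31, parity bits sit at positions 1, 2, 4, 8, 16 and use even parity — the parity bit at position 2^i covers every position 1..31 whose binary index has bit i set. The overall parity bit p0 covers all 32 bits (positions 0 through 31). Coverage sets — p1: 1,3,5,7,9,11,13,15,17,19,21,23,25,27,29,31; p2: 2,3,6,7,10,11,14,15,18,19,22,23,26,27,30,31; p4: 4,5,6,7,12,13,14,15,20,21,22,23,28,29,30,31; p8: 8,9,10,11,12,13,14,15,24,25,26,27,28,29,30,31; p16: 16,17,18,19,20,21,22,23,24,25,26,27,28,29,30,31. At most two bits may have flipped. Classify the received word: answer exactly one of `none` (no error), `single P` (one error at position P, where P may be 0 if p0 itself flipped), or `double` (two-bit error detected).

double

s1: b1⊕b3⊕b5⊕b7⊕b9⊕b11⊕b13⊕b15⊕b17⊕b19⊕b21⊕b23⊕b25⊕b27⊕b29⊕b31 = 0⊕0⊕1⊕0⊕0⊕0⊕1⊕1⊕0⊕0⊕1⊕1⊕0⊕1⊕0⊕0 = 0
s2: b2⊕b3⊕b6⊕b7⊕b10⊕b11⊕b14⊕b15⊕b18⊕b19⊕b22⊕b23⊕b26⊕b27⊕b30⊕b31 = 0⊕0⊕0⊕0⊕1⊕0⊕1⊕1⊕0⊕0⊕1⊕1⊕0⊕1⊕1⊕0 = 1
s4: b4⊕b5⊕b6⊕b7⊕b12⊕b13⊕b14⊕b15⊕b20⊕b21⊕b22⊕b23⊕b28⊕b29⊕b30⊕b31 = 0⊕1⊕0⊕0⊕0⊕1⊕1⊕1⊕0⊕1⊕1⊕1⊕0⊕0⊕1⊕0 = 0
s8: b8⊕b9⊕b10⊕b11⊕b12⊕b13⊕b14⊕b15⊕b24⊕b25⊕b26⊕b27⊕b28⊕b29⊕b30⊕b31 = 1⊕0⊕1⊕0⊕0⊕1⊕1⊕1⊕0⊕0⊕0⊕1⊕0⊕0⊕1⊕0 = 1
s16: b16⊕b17⊕b18⊕b19⊕b20⊕b21⊕b22⊕b23⊕b24⊕b25⊕b26⊕b27⊕b28⊕b29⊕b30⊕b31 = 0⊕0⊕0⊕0⊕0⊕1⊕1⊕1⊕0⊕0⊕0⊕1⊕0⊕0⊕1⊕0 = 1
Syndrome (s16...s1) = 11010 → position 26.
Overall parity (XOR of all 32 bits, including p0): 1⊕0⊕0⊕0⊕0⊕1⊕0⊕0⊕1⊕0⊕1⊕0⊕0⊕1⊕1⊕1⊕0⊕0⊕0⊕0⊕0⊕1⊕1⊕1⊕0⊕0⊕0⊕1⊕0⊕0⊕1⊕0 = 0
Overall=0, syndrome position=26 → double-bit error detected (uncorrectable).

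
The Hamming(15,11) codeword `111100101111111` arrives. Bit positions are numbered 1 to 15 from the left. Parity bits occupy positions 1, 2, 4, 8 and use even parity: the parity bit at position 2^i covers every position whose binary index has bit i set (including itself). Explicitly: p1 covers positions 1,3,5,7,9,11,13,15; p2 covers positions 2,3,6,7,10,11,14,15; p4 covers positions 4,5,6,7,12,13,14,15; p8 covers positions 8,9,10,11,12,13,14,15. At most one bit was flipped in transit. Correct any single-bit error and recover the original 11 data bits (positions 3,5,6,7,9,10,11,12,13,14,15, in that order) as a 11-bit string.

10011101111

s1: b1⊕b3⊕b5⊕b7⊕b9⊕b11⊕b13⊕b15 = 1⊕1⊕0⊕1⊕1⊕1⊕1⊕1 = 1
s2: b2⊕b3⊕b6⊕b7⊕b10⊕b11⊕b14⊕b15 = 1⊕1⊕0⊕1⊕1⊕1⊕1⊕1 = 1
s4: b4⊕b5⊕b6⊕b7⊕b12⊕b13⊕b14⊕b15 = 1⊕0⊕0⊕1⊕1⊕1⊕1⊕1 = 0
s8: b8⊕b9⊕b10⊕b11⊕b12⊕b13⊕b14⊕b15 = 0⊕1⊕1⊕1⊕1⊕1⊕1⊕1 = 1
Syndrome (s8...s1) = 1011 → position 11.
Flip bit 11: corrected codeword = 111100101101111
Data bits at positions 3,5,6,7,9,10,11,12,13,14,15: 10011101111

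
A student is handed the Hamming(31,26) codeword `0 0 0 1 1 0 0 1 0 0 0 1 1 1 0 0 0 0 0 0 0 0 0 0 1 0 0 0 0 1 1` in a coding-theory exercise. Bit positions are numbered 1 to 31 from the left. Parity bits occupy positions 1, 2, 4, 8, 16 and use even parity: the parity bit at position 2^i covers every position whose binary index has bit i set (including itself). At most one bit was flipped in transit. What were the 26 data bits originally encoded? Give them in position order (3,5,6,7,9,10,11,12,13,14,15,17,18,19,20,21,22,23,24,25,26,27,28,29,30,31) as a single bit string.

01000001110000000001000001

s1: b1⊕b3⊕b5⊕b7⊕b9⊕b11⊕b13⊕b15⊕b17⊕b19⊕b21⊕b23⊕b25⊕b27⊕b29⊕b31 = 0⊕0⊕1⊕0⊕0⊕0⊕1⊕0⊕0⊕0⊕0⊕0⊕1⊕0⊕0⊕1 = 0
s2: b2⊕b3⊕b6⊕b7⊕b10⊕b11⊕b14⊕b15⊕b18⊕b19⊕b22⊕b23⊕b26⊕b27⊕b30⊕b31 = 0⊕0⊕0⊕0⊕0⊕0⊕1⊕0⊕0⊕0⊕0⊕0⊕0⊕0⊕1⊕1 = 1
s4: b4⊕b5⊕b6⊕b7⊕b12⊕b13⊕b14⊕b15⊕b20⊕b21⊕b22⊕b23⊕b28⊕b29⊕b30⊕b31 = 1⊕1⊕0⊕0⊕1⊕1⊕1⊕0⊕0⊕0⊕0⊕0⊕0⊕0⊕1⊕1 = 1
s8: b8⊕b9⊕b10⊕b11⊕b12⊕b13⊕b14⊕b15⊕b24⊕b25⊕b26⊕b27⊕b28⊕b29⊕b30⊕b31 = 1⊕0⊕0⊕0⊕1⊕1⊕1⊕0⊕0⊕1⊕0⊕0⊕0⊕0⊕1⊕1 = 1
s16: b16⊕b17⊕b18⊕b19⊕b20⊕b21⊕b22⊕b23⊕b24⊕b25⊕b26⊕b27⊕b28⊕b29⊕b30⊕b31 = 0⊕0⊕0⊕0⊕0⊕0⊕0⊕0⊕0⊕1⊕0⊕0⊕0⊕0⊕1⊕1 = 1
Syndrome (s16...s1) = 11110 → position 30.
Flip bit 30: corrected codeword = 0001100100011100000000001000001
Data bits at positions 3,5,6,7,9,10,11,12,13,14,15,17,18,19,20,21,22,23,24,25,26,27,28,29,30,31: 01000001110000000001000001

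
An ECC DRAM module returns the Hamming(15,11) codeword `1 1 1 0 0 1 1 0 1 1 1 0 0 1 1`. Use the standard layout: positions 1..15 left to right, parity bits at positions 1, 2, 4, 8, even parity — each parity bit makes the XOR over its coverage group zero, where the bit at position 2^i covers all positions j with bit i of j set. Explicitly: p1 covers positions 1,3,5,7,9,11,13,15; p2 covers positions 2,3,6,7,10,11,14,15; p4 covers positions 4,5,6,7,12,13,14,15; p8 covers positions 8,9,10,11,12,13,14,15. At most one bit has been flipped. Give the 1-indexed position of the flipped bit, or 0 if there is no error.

8

s1: b1⊕b3⊕b5⊕b7⊕b9⊕b11⊕b13⊕b15 = 1⊕1⊕0⊕1⊕1⊕1⊕0⊕1 = 0
s2: b2⊕b3⊕b6⊕b7⊕b10⊕b11⊕b14⊕b15 = 1⊕1⊕1⊕1⊕1⊕1⊕1⊕1 = 0
s4: b4⊕b5⊕b6⊕b7⊕b12⊕b13⊕b14⊕b15 = 0⊕0⊕1⊕1⊕0⊕0⊕1⊕1 = 0
s8: b8⊕b9⊕b10⊕b11⊕b12⊕b13⊕b14⊕b15 = 0⊕1⊕1⊕1⊕0⊕0⊕1⊕1 = 1
Syndrome (s8...s1) = 1000 → position 8.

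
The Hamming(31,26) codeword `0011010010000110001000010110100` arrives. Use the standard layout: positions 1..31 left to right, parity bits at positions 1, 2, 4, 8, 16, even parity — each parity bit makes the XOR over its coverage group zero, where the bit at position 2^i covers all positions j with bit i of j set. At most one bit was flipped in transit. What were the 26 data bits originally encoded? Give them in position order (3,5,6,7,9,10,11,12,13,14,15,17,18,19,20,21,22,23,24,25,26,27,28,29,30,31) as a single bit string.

10101000011001000010110110

s1: b1⊕b3⊕b5⊕b7⊕b9⊕b11⊕b13⊕b15⊕b17⊕b19⊕b21⊕b23⊕b25⊕b27⊕b29⊕b31 = 0⊕1⊕0⊕0⊕1⊕0⊕0⊕1⊕0⊕1⊕0⊕0⊕0⊕1⊕1⊕0 = 0
s2: b2⊕b3⊕b6⊕b7⊕b10⊕b11⊕b14⊕b15⊕b18⊕b19⊕b22⊕b23⊕b26⊕b27⊕b30⊕b31 = 0⊕1⊕1⊕0⊕0⊕0⊕1⊕1⊕0⊕1⊕0⊕0⊕1⊕1⊕0⊕0 = 1
s4: b4⊕b5⊕b6⊕b7⊕b12⊕b13⊕b14⊕b15⊕b20⊕b21⊕b22⊕b23⊕b28⊕b29⊕b30⊕b31 = 1⊕0⊕1⊕0⊕0⊕0⊕1⊕1⊕0⊕0⊕0⊕0⊕0⊕1⊕0⊕0 = 1
s8: b8⊕b9⊕b10⊕b11⊕b12⊕b13⊕b14⊕b15⊕b24⊕b25⊕b26⊕b27⊕b28⊕b29⊕b30⊕b31 = 0⊕1⊕0⊕0⊕0⊕0⊕1⊕1⊕1⊕0⊕1⊕1⊕0⊕1⊕0⊕0 = 1
s16: b16⊕b17⊕b18⊕b19⊕b20⊕b21⊕b22⊕b23⊕b24⊕b25⊕b26⊕b27⊕b28⊕b29⊕b30⊕b31 = 0⊕0⊕0⊕1⊕0⊕0⊕0⊕0⊕1⊕0⊕1⊕1⊕0⊕1⊕0⊕0 = 1
Syndrome (s16...s1) = 11110 → position 30.
Flip bit 30: corrected codeword = 0011010010000110001000010110110
Data bits at positions 3,5,6,7,9,10,11,12,13,14,15,17,18,19,20,21,22,23,24,25,26,27,28,29,30,31: 10101000011001000010110110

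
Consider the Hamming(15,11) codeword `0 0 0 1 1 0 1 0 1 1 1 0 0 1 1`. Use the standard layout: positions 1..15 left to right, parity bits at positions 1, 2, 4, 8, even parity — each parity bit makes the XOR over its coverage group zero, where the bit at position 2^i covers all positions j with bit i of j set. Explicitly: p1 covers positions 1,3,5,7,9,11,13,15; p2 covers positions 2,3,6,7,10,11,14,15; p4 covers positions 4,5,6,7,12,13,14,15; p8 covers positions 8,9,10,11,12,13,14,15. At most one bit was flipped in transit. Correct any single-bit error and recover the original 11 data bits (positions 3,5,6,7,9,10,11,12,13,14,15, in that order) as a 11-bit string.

s1: b1⊕b3⊕b5⊕b7⊕b9⊕b11⊕b13⊕b15 = 0⊕0⊕1⊕1⊕1⊕1⊕0⊕1 = 1
s2: b2⊕b3⊕b6⊕b7⊕b10⊕b11⊕b14⊕b15 = 0⊕0⊕0⊕1⊕1⊕1⊕1⊕1 = 1
s4: b4⊕b5⊕b6⊕b7⊕b12⊕b13⊕b14⊕b15 = 1⊕1⊕0⊕1⊕0⊕0⊕1⊕1 = 1
s8: b8⊕b9⊕b10⊕b11⊕b12⊕b13⊕b14⊕b15 = 0⊕1⊕1⊕1⊕0⊕0⊕1⊕1 = 1
Syndrome (s8...s1) = 1111 → position 15.
Flip bit 15: corrected codeword = 000110101110010
Data bits at positions 3,5,6,7,9,10,11,12,13,14,15: 01011110010

01011110010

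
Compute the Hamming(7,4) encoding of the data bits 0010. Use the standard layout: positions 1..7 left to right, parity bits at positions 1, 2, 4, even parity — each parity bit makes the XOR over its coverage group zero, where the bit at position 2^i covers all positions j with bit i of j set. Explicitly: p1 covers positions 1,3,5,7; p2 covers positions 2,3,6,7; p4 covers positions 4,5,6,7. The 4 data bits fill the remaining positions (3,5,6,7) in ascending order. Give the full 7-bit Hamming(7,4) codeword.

0101010

Place data bits at non-power-of-two positions: b3=0, b5=0, b6=1, b7=0.
p1 = XOR of data positions {3,5,7} = 0⊕0⊕0 = 0
p2 = XOR of data positions {3,6,7} = 0⊕1⊕0 = 1
p4 = XOR of data positions {5,6,7} = 0⊕1⊕0 = 1
Codeword b1..b7 = 0101010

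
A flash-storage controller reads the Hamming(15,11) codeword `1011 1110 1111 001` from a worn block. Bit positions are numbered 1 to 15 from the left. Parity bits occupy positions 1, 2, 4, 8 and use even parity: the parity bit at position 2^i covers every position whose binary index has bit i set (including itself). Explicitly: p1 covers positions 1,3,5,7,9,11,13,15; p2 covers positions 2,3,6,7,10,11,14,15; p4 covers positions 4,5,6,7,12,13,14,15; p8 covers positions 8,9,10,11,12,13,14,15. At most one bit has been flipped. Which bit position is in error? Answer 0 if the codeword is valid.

9

s1: b1⊕b3⊕b5⊕b7⊕b9⊕b11⊕b13⊕b15 = 1⊕1⊕1⊕1⊕1⊕1⊕0⊕1 = 1
s2: b2⊕b3⊕b6⊕b7⊕b10⊕b11⊕b14⊕b15 = 0⊕1⊕1⊕1⊕1⊕1⊕0⊕1 = 0
s4: b4⊕b5⊕b6⊕b7⊕b12⊕b13⊕b14⊕b15 = 1⊕1⊕1⊕1⊕1⊕0⊕0⊕1 = 0
s8: b8⊕b9⊕b10⊕b11⊕b12⊕b13⊕b14⊕b15 = 0⊕1⊕1⊕1⊕1⊕0⊕0⊕1 = 1
Syndrome (s8...s1) = 1001 → position 9.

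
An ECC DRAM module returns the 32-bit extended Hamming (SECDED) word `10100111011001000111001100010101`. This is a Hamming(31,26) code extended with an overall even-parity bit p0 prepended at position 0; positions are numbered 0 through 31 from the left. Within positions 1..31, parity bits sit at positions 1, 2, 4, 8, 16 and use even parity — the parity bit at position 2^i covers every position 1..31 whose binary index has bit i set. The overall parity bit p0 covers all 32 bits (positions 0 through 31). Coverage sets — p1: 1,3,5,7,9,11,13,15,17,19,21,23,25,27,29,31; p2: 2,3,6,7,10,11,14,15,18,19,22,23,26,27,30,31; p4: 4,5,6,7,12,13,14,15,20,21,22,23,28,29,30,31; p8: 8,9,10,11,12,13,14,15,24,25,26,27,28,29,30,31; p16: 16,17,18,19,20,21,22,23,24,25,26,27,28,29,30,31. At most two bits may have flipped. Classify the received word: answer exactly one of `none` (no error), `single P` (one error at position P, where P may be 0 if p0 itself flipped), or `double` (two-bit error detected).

none

s1: b1⊕b3⊕b5⊕b7⊕b9⊕b11⊕b13⊕b15⊕b17⊕b19⊕b21⊕b23⊕b25⊕b27⊕b29⊕b31 = 0⊕0⊕1⊕1⊕1⊕0⊕1⊕0⊕1⊕1⊕0⊕1⊕0⊕1⊕1⊕1 = 0
s2: b2⊕b3⊕b6⊕b7⊕b10⊕b11⊕b14⊕b15⊕b18⊕b19⊕b22⊕b23⊕b26⊕b27⊕b30⊕b31 = 1⊕0⊕1⊕1⊕1⊕0⊕0⊕0⊕1⊕1⊕1⊕1⊕0⊕1⊕0⊕1 = 0
s4: b4⊕b5⊕b6⊕b7⊕b12⊕b13⊕b14⊕b15⊕b20⊕b21⊕b22⊕b23⊕b28⊕b29⊕b30⊕b31 = 0⊕1⊕1⊕1⊕0⊕1⊕0⊕0⊕0⊕0⊕1⊕1⊕0⊕1⊕0⊕1 = 0
s8: b8⊕b9⊕b10⊕b11⊕b12⊕b13⊕b14⊕b15⊕b24⊕b25⊕b26⊕b27⊕b28⊕b29⊕b30⊕b31 = 0⊕1⊕1⊕0⊕0⊕1⊕0⊕0⊕0⊕0⊕0⊕1⊕0⊕1⊕0⊕1 = 0
s16: b16⊕b17⊕b18⊕b19⊕b20⊕b21⊕b22⊕b23⊕b24⊕b25⊕b26⊕b27⊕b28⊕b29⊕b30⊕b31 = 0⊕1⊕1⊕1⊕0⊕0⊕1⊕1⊕0⊕0⊕0⊕1⊕0⊕1⊕0⊕1 = 0
Syndrome (s16...s1) = 00000 → position 0 (no error).
Overall parity (XOR of all 32 bits, including p0): 1⊕0⊕1⊕0⊕0⊕1⊕1⊕1⊕0⊕1⊕1⊕0⊕0⊕1⊕0⊕0⊕0⊕1⊕1⊕1⊕0⊕0⊕1⊕1⊕0⊕0⊕0⊕1⊕0⊕1⊕0⊕1 = 0
Overall=0, syndrome position=0 → no error.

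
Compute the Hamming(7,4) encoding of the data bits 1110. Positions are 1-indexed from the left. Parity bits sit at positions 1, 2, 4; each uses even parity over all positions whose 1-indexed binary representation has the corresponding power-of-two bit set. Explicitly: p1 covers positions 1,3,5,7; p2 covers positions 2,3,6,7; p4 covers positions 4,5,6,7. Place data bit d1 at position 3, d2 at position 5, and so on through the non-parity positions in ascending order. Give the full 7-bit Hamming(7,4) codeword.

0010110

Place data bits at non-power-of-two positions: b3=1, b5=1, b6=1, b7=0.
p1 = XOR of data positions {3,5,7} = 1⊕1⊕0 = 0
p2 = XOR of data positions {3,6,7} = 1⊕1⊕0 = 0
p4 = XOR of data positions {5,6,7} = 1⊕1⊕0 = 0
Codeword b1..b7 = 0010110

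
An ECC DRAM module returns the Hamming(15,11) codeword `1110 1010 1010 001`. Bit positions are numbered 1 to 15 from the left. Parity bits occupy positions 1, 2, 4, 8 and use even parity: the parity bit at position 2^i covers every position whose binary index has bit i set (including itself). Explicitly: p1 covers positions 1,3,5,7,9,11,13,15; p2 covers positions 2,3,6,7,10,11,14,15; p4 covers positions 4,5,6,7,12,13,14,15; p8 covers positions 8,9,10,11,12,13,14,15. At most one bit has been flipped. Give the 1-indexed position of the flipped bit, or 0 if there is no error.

15

s1: b1⊕b3⊕b5⊕b7⊕b9⊕b11⊕b13⊕b15 = 1⊕1⊕1⊕1⊕1⊕1⊕0⊕1 = 1
s2: b2⊕b3⊕b6⊕b7⊕b10⊕b11⊕b14⊕b15 = 1⊕1⊕0⊕1⊕0⊕1⊕0⊕1 = 1
s4: b4⊕b5⊕b6⊕b7⊕b12⊕b13⊕b14⊕b15 = 0⊕1⊕0⊕1⊕0⊕0⊕0⊕1 = 1
s8: b8⊕b9⊕b10⊕b11⊕b12⊕b13⊕b14⊕b15 = 0⊕1⊕0⊕1⊕0⊕0⊕0⊕1 = 1
Syndrome (s8...s1) = 1111 → position 15.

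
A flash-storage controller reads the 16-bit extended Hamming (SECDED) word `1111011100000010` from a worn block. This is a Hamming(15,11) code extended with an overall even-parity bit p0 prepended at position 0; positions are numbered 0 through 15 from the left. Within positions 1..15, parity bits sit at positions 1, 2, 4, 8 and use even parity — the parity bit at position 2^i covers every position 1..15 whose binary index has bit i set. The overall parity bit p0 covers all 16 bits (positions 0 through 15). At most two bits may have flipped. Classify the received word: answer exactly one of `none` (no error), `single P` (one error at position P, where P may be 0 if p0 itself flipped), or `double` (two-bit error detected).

s1: b1⊕b3⊕b5⊕b7⊕b9⊕b11⊕b13⊕b15 = 1⊕1⊕1⊕1⊕0⊕0⊕0⊕0 = 0
s2: b2⊕b3⊕b6⊕b7⊕b10⊕b11⊕b14⊕b15 = 1⊕1⊕1⊕1⊕0⊕0⊕1⊕0 = 1
s4: b4⊕b5⊕b6⊕b7⊕b12⊕b13⊕b14⊕b15 = 0⊕1⊕1⊕1⊕0⊕0⊕1⊕0 = 0
s8: b8⊕b9⊕b10⊕b11⊕b12⊕b13⊕b14⊕b15 = 0⊕0⊕0⊕0⊕0⊕0⊕1⊕0 = 1
Syndrome (s8...s1) = 1010 → position 10.
Overall parity (XOR of all 16 bits, including p0): 1⊕1⊕1⊕1⊕0⊕1⊕1⊕1⊕0⊕0⊕0⊕0⊕0⊕0⊕1⊕0 = 0
Overall=0, syndrome position=10 → double-bit error detected (uncorrectable).

double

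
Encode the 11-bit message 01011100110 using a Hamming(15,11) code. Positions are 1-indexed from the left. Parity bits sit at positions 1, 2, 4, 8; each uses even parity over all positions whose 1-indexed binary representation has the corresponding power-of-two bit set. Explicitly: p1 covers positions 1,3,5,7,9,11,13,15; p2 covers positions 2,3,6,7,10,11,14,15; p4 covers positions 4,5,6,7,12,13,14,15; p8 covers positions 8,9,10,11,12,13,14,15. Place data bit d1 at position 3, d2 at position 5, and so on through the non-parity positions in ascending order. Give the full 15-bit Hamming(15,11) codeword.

010010101100110

Place data bits at non-power-of-two positions: b3=0, b5=1, b6=0, b7=1, b9=1, b10=1, b11=0, b12=0, b13=1, b14=1, b15=0.
p1 = XOR of data positions {3,5,7,9,11,13,15} = 0⊕1⊕1⊕1⊕0⊕1⊕0 = 0
p2 = XOR of data positions {3,6,7,10,11,14,15} = 0⊕0⊕1⊕1⊕0⊕1⊕0 = 1
p4 = XOR of data positions {5,6,7,12,13,14,15} = 1⊕0⊕1⊕0⊕1⊕1⊕0 = 0
p8 = XOR of data positions {9,10,11,12,13,14,15} = 1⊕1⊕0⊕0⊕1⊕1⊕0 = 0
Codeword b1..b15 = 010010101100110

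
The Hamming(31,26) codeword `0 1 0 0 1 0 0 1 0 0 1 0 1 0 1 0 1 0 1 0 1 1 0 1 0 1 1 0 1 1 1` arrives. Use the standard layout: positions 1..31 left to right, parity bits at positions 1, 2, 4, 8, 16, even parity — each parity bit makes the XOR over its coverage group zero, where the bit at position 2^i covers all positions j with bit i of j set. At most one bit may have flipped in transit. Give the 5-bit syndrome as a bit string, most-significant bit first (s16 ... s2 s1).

s1: b1⊕b3⊕b5⊕b7⊕b9⊕b11⊕b13⊕b15⊕b17⊕b19⊕b21⊕b23⊕b25⊕b27⊕b29⊕b31 = 0⊕0⊕1⊕0⊕0⊕1⊕1⊕1⊕1⊕1⊕1⊕0⊕0⊕1⊕1⊕1 = 0
s2: b2⊕b3⊕b6⊕b7⊕b10⊕b11⊕b14⊕b15⊕b18⊕b19⊕b22⊕b23⊕b26⊕b27⊕b30⊕b31 = 1⊕0⊕0⊕0⊕0⊕1⊕0⊕1⊕0⊕1⊕1⊕0⊕1⊕1⊕1⊕1 = 1
s4: b4⊕b5⊕b6⊕b7⊕b12⊕b13⊕b14⊕b15⊕b20⊕b21⊕b22⊕b23⊕b28⊕b29⊕b30⊕b31 = 0⊕1⊕0⊕0⊕0⊕1⊕0⊕1⊕0⊕1⊕1⊕0⊕0⊕1⊕1⊕1 = 0
s8: b8⊕b9⊕b10⊕b11⊕b12⊕b13⊕b14⊕b15⊕b24⊕b25⊕b26⊕b27⊕b28⊕b29⊕b30⊕b31 = 1⊕0⊕0⊕1⊕0⊕1⊕0⊕1⊕1⊕0⊕1⊕1⊕0⊕1⊕1⊕1 = 0
s16: b16⊕b17⊕b18⊕b19⊕b20⊕b21⊕b22⊕b23⊕b24⊕b25⊕b26⊕b27⊕b28⊕b29⊕b30⊕b31 = 0⊕1⊕0⊕1⊕0⊕1⊕1⊕0⊕1⊕0⊕1⊕1⊕0⊕1⊕1⊕1 = 0
Syndrome (s16...s1) = 00010 → position 2.

00010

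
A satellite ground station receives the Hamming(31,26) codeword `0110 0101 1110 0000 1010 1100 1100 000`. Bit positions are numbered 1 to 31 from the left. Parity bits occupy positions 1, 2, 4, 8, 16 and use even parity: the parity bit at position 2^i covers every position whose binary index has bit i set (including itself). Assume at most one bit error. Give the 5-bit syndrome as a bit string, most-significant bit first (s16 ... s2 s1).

00101

s1: b1⊕b3⊕b5⊕b7⊕b9⊕b11⊕b13⊕b15⊕b17⊕b19⊕b21⊕b23⊕b25⊕b27⊕b29⊕b31 = 0⊕1⊕0⊕0⊕1⊕1⊕0⊕0⊕1⊕1⊕1⊕0⊕1⊕0⊕0⊕0 = 1
s2: b2⊕b3⊕b6⊕b7⊕b10⊕b11⊕b14⊕b15⊕b18⊕b19⊕b22⊕b23⊕b26⊕b27⊕b30⊕b31 = 1⊕1⊕1⊕0⊕1⊕1⊕0⊕0⊕0⊕1⊕1⊕0⊕1⊕0⊕0⊕0 = 0
s4: b4⊕b5⊕b6⊕b7⊕b12⊕b13⊕b14⊕b15⊕b20⊕b21⊕b22⊕b23⊕b28⊕b29⊕b30⊕b31 = 0⊕0⊕1⊕0⊕0⊕0⊕0⊕0⊕0⊕1⊕1⊕0⊕0⊕0⊕0⊕0 = 1
s8: b8⊕b9⊕b10⊕b11⊕b12⊕b13⊕b14⊕b15⊕b24⊕b25⊕b26⊕b27⊕b28⊕b29⊕b30⊕b31 = 1⊕1⊕1⊕1⊕0⊕0⊕0⊕0⊕0⊕1⊕1⊕0⊕0⊕0⊕0⊕0 = 0
s16: b16⊕b17⊕b18⊕b19⊕b20⊕b21⊕b22⊕b23⊕b24⊕b25⊕b26⊕b27⊕b28⊕b29⊕b30⊕b31 = 0⊕1⊕0⊕1⊕0⊕1⊕1⊕0⊕0⊕1⊕1⊕0⊕0⊕0⊕0⊕0 = 0
Syndrome (s16...s1) = 00101 → position 5.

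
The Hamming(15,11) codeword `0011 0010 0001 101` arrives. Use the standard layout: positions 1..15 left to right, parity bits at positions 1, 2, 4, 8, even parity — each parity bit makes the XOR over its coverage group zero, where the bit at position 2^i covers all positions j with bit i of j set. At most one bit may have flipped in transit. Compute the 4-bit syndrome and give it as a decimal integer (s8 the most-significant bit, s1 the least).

14

s1: b1⊕b3⊕b5⊕b7⊕b9⊕b11⊕b13⊕b15 = 0⊕1⊕0⊕1⊕0⊕0⊕1⊕1 = 0
s2: b2⊕b3⊕b6⊕b7⊕b10⊕b11⊕b14⊕b15 = 0⊕1⊕0⊕1⊕0⊕0⊕0⊕1 = 1
s4: b4⊕b5⊕b6⊕b7⊕b12⊕b13⊕b14⊕b15 = 1⊕0⊕0⊕1⊕1⊕1⊕0⊕1 = 1
s8: b8⊕b9⊕b10⊕b11⊕b12⊕b13⊕b14⊕b15 = 0⊕0⊕0⊕0⊕1⊕1⊕0⊕1 = 1
Syndrome (s8...s1) = 1110 → position 14.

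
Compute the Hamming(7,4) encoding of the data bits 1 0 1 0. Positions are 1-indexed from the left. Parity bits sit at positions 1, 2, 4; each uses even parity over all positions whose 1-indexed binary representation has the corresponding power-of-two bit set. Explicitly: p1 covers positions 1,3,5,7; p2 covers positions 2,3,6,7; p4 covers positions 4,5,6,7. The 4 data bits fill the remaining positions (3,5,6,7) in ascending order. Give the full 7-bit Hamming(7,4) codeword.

Place data bits at non-power-of-two positions: b3=1, b5=0, b6=1, b7=0.
p1 = XOR of data positions {3,5,7} = 1⊕0⊕0 = 1
p2 = XOR of data positions {3,6,7} = 1⊕1⊕0 = 0
p4 = XOR of data positions {5,6,7} = 0⊕1⊕0 = 1
Codeword b1..b7 = 1011010

1011010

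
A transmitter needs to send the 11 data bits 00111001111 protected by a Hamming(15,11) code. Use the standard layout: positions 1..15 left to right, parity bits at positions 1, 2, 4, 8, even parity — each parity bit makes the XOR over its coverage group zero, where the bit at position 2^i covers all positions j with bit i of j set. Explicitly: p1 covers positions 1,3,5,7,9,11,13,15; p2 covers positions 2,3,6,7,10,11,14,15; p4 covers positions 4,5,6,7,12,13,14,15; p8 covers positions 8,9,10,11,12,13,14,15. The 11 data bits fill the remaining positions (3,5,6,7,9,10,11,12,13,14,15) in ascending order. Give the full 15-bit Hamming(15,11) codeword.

000001111001111

Place data bits at non-power-of-two positions: b3=0, b5=0, b6=1, b7=1, b9=1, b10=0, b11=0, b12=1, b13=1, b14=1, b15=1.
p1 = XOR of data positions {3,5,7,9,11,13,15} = 0⊕0⊕1⊕1⊕0⊕1⊕1 = 0
p2 = XOR of data positions {3,6,7,10,11,14,15} = 0⊕1⊕1⊕0⊕0⊕1⊕1 = 0
p4 = XOR of data positions {5,6,7,12,13,14,15} = 0⊕1⊕1⊕1⊕1⊕1⊕1 = 0
p8 = XOR of data positions {9,10,11,12,13,14,15} = 1⊕0⊕0⊕1⊕1⊕1⊕1 = 1
Codeword b1..b15 = 000001111001111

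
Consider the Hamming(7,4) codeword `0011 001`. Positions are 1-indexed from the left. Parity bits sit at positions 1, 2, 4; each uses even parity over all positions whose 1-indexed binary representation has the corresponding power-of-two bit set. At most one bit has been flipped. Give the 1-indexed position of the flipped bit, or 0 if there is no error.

0

s1: b1⊕b3⊕b5⊕b7 = 0⊕1⊕0⊕1 = 0
s2: b2⊕b3⊕b6⊕b7 = 0⊕1⊕0⊕1 = 0
s4: b4⊕b5⊕b6⊕b7 = 1⊕0⊕0⊕1 = 0
Syndrome (s4...s1) = 000 → position 0 (no error).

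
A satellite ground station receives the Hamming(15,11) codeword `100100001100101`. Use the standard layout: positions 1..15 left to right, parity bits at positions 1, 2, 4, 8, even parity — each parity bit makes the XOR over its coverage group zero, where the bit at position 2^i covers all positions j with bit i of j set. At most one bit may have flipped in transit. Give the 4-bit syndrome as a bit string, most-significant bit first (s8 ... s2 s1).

s1: b1⊕b3⊕b5⊕b7⊕b9⊕b11⊕b13⊕b15 = 1⊕0⊕0⊕0⊕1⊕0⊕1⊕1 = 0
s2: b2⊕b3⊕b6⊕b7⊕b10⊕b11⊕b14⊕b15 = 0⊕0⊕0⊕0⊕1⊕0⊕0⊕1 = 0
s4: b4⊕b5⊕b6⊕b7⊕b12⊕b13⊕b14⊕b15 = 1⊕0⊕0⊕0⊕0⊕1⊕0⊕1 = 1
s8: b8⊕b9⊕b10⊕b11⊕b12⊕b13⊕b14⊕b15 = 0⊕1⊕1⊕0⊕0⊕1⊕0⊕1 = 0
Syndrome (s8...s1) = 0100 → position 4.

0100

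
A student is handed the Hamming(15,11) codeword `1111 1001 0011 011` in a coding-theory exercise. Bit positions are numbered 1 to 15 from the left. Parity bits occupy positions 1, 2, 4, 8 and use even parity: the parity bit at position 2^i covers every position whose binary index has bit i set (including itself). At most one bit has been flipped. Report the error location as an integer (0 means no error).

s1: b1⊕b3⊕b5⊕b7⊕b9⊕b11⊕b13⊕b15 = 1⊕1⊕1⊕0⊕0⊕1⊕0⊕1 = 1
s2: b2⊕b3⊕b6⊕b7⊕b10⊕b11⊕b14⊕b15 = 1⊕1⊕0⊕0⊕0⊕1⊕1⊕1 = 1
s4: b4⊕b5⊕b6⊕b7⊕b12⊕b13⊕b14⊕b15 = 1⊕1⊕0⊕0⊕1⊕0⊕1⊕1 = 1
s8: b8⊕b9⊕b10⊕b11⊕b12⊕b13⊕b14⊕b15 = 1⊕0⊕0⊕1⊕1⊕0⊕1⊕1 = 1
Syndrome (s8...s1) = 1111 → position 15.

15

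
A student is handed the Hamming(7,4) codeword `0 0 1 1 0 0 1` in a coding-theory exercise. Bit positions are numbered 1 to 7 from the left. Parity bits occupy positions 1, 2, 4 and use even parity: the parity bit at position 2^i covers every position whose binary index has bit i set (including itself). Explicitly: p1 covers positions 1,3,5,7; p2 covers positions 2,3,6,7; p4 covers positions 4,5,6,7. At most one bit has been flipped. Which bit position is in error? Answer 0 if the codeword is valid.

0

s1: b1⊕b3⊕b5⊕b7 = 0⊕1⊕0⊕1 = 0
s2: b2⊕b3⊕b6⊕b7 = 0⊕1⊕0⊕1 = 0
s4: b4⊕b5⊕b6⊕b7 = 1⊕0⊕0⊕1 = 0
Syndrome (s4...s1) = 000 → position 0 (no error).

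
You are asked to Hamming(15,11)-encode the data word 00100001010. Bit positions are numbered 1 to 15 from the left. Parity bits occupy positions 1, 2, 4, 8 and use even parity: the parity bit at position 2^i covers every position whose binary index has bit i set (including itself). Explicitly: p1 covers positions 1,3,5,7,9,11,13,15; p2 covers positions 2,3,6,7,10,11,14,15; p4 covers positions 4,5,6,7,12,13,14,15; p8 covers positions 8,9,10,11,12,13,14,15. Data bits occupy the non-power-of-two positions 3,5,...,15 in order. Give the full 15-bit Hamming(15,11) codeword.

Place data bits at non-power-of-two positions: b3=0, b5=0, b6=1, b7=0, b9=0, b10=0, b11=0, b12=1, b13=0, b14=1, b15=0.
p1 = XOR of data positions {3,5,7,9,11,13,15} = 0⊕0⊕0⊕0⊕0⊕0⊕0 = 0
p2 = XOR of data positions {3,6,7,10,11,14,15} = 0⊕1⊕0⊕0⊕0⊕1⊕0 = 0
p4 = XOR of data positions {5,6,7,12,13,14,15} = 0⊕1⊕0⊕1⊕0⊕1⊕0 = 1
p8 = XOR of data positions {9,10,11,12,13,14,15} = 0⊕0⊕0⊕1⊕0⊕1⊕0 = 0
Codeword b1..b15 = 000101000001010

000101000001010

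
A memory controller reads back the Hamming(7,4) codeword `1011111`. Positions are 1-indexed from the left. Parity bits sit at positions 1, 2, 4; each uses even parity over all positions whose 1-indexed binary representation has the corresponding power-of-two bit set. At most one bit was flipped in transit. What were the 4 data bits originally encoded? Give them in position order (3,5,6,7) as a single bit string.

s1: b1⊕b3⊕b5⊕b7 = 1⊕1⊕1⊕1 = 0
s2: b2⊕b3⊕b6⊕b7 = 0⊕1⊕1⊕1 = 1
s4: b4⊕b5⊕b6⊕b7 = 1⊕1⊕1⊕1 = 0
Syndrome (s4...s1) = 010 → position 2.
Flip bit 2: corrected codeword = 1111111
Data bits at positions 3,5,6,7: 1111

1111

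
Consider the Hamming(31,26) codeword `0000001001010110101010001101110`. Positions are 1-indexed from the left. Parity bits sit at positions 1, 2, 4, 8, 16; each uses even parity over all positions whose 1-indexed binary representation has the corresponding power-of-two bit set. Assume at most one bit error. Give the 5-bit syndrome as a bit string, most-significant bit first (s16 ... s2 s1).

s1: b1⊕b3⊕b5⊕b7⊕b9⊕b11⊕b13⊕b15⊕b17⊕b19⊕b21⊕b23⊕b25⊕b27⊕b29⊕b31 = 0⊕0⊕0⊕1⊕0⊕0⊕0⊕1⊕1⊕1⊕1⊕0⊕1⊕0⊕1⊕0 = 1
s2: b2⊕b3⊕b6⊕b7⊕b10⊕b11⊕b14⊕b15⊕b18⊕b19⊕b22⊕b23⊕b26⊕b27⊕b30⊕b31 = 0⊕0⊕0⊕1⊕1⊕0⊕1⊕1⊕0⊕1⊕0⊕0⊕1⊕0⊕1⊕0 = 1
s4: b4⊕b5⊕b6⊕b7⊕b12⊕b13⊕b14⊕b15⊕b20⊕b21⊕b22⊕b23⊕b28⊕b29⊕b30⊕b31 = 0⊕0⊕0⊕1⊕1⊕0⊕1⊕1⊕0⊕1⊕0⊕0⊕1⊕1⊕1⊕0 = 0
s8: b8⊕b9⊕b10⊕b11⊕b12⊕b13⊕b14⊕b15⊕b24⊕b25⊕b26⊕b27⊕b28⊕b29⊕b30⊕b31 = 0⊕0⊕1⊕0⊕1⊕0⊕1⊕1⊕0⊕1⊕1⊕0⊕1⊕1⊕1⊕0 = 1
s16: b16⊕b17⊕b18⊕b19⊕b20⊕b21⊕b22⊕b23⊕b24⊕b25⊕b26⊕b27⊕b28⊕b29⊕b30⊕b31 = 0⊕1⊕0⊕1⊕0⊕1⊕0⊕0⊕0⊕1⊕1⊕0⊕1⊕1⊕1⊕0 = 0
Syndrome (s16...s1) = 01011 → position 11.

01011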